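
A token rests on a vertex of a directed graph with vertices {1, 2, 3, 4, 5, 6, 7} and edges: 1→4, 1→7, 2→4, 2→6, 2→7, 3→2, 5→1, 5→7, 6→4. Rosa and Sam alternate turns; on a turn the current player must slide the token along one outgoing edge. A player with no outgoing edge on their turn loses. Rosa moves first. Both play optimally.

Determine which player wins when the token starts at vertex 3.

Sam wins.

Work bottom-up. With no move the player to move loses. Otherwise the position is W if at least one move leads to an L position for the opponent, and L if every move leads to a W.
Every edge goes from a vertex to one that appears earlier in the order 4, 7, 6, 2, 1, 3, 5, so processing vertices in that order labels each vertex after all of its successors.
4: no outgoing edge → L
7: no outgoing edge → L
6: reaches L-position 4 → W
2: reaches L-position 7 → W
1: reaches L-position 7 → W
3: only reaches 2(W), which is W → L
5: reaches L-position 7 → W
The starting position 3 is L: whatever Rosa does, the opponent receives a W position.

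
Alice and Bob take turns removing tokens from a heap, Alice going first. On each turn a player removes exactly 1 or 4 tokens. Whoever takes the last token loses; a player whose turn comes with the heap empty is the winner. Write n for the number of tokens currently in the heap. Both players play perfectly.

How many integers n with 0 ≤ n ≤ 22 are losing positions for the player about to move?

Classify positions by backward induction: terminal positions (no move available) are W. From any other position, the mover wins iff some move reaches an L.
n=0: no move; the opponent has just taken the last token and therefore loses → W
n=1: only reaches 0(W), which is W → L
n=2: reaches L-position 1 → W
n=3: only reaches 2(W), which is W → L
n=4: reaches L-position 3 → W
n=5: reaches L-position 1 → W
n=6: only reaches 5(W), 2(W), all W → L
n=7: reaches L-position 6 → W
n=8: only reaches 7(W), 4(W), all W → L
n=9: reaches L-position 8 → W
n=10: reaches L-position 6 → W
n=11: only reaches 10(W), 7(W), all W → L
n=12: reaches L-position 11 → W
n=13: only reaches 12(W), 9(W), all W → L
n=14: reaches L-position 13 → W
n=15: reaches L-position 11 → W
n=16: only reaches 15(W), 12(W), all W → L
n=17: reaches L-position 16 → W
n=18: only reaches 17(W), 14(W), all W → L
n=19: reaches L-position 18 → W
n=20: reaches L-position 16 → W
n=21: only reaches 20(W), 17(W), all W → L
n=22: reaches L-position 21 → W
L entries with 0 ≤ n ≤ 22: n = 1, 3, 6, 8, 11, 13, 16, 18, 21; that makes 9.

9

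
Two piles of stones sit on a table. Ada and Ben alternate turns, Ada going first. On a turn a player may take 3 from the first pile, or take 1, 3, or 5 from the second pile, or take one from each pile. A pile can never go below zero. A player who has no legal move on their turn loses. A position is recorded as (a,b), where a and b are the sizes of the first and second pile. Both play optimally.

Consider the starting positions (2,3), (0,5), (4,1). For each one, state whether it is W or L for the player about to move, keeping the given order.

(2,3): W, (0,5): W, (4,1): L

Positions with no move are L. A position that does have a move is losing for the player to move precisely when every available move leads to a winning position for the opponent. Fill in the labels:
No move ever increases a pile, so every position that can arise here has a ≤ 4 and b ≤ 5; it is enough to label the cells with 0 ≤ a ≤ 4 and 0 ≤ b ≤ 5.
Every move lowers a or b (never raises either), so fill the grid row by row in increasing a, and left to right within a row: each cell's successors are then already labelled.
      b=0  b=1  b=2  b=3  b=4  b=5
a=0:    L    W    L    W    L    W
a=1:    L    W    L    W    L    W
a=2:    L    W    L    W    L    W
a=3:    W    W    W    W    W    W
a=4:    W    L    W    L    W    L
Cells with no legal move (terminal, hence L): (0,0), (1,0), (2,0).
The remaining L cells, each justified by listing all of its moves:
(0,2): →(0,1)(W) only, which is W, so L
(0,4): →(0,3)(W), (0,1)(W) — all W, so L
(1,2): →(1,1)(W), (0,1)(W) — all W, so L
(1,4): →(1,3)(W), (1,1)(W), (0,3)(W) — all W, so L
(2,2): →(2,1)(W), (1,1)(W) — all W, so L
(2,4): →(2,3)(W), (2,1)(W), (1,3)(W) — all W, so L
(4,1): →(1,1)(W), (4,0)(W), (3,0)(W) — all W, so L
(4,3): →(1,3)(W), (4,2)(W), (4,0)(W), (3,2)(W) — all W, so L
(4,5): →(1,5)(W), (4,4)(W), (4,2)(W), (4,0)(W), (3,4)(W) — all W, so L
Every other cell has at least one move into one of the L cells above, so it is W.
(2,3): the move to (2,2) reaches an L cell, so W
(0,5): the move to (0,4) reaches an L cell, so W
(4,1): one of the L cells justified above, so L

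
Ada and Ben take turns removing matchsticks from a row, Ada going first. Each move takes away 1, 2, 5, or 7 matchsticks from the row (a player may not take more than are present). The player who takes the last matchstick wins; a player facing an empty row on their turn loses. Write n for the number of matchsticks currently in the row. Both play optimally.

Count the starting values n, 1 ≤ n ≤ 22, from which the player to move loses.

Compute win/loss labels from the base case upward. A position with no move is L. Any other position is W if it can reach an L in one move, else L.
n=0: no move → L
n=1: →0(L), so W
n=2: →0(L), so W
n=3: →2(W), 1(W) — all W, so L
n=4: →3(L), so W
n=5: →3(L), so W
n=6: →5(W), 4(W), 1(W) — all W, so L
n=7: →6(L), so W
n=8: →6(L), so W
n=9: →8(W), 7(W), 4(W), 2(W) — all W, so L
n=10: →9(L), so W
n=11: →9(L), so W
n=12: →11(W), 10(W), 7(W), 5(W) — all W, so L
n=13: →12(L), so W
n=14: →12(L), so W
n=15: →14(W), 13(W), 10(W), 8(W) — all W, so L
n=16: →15(L), so W
n=17: →15(L), so W
n=18: →17(W), 16(W), 13(W), 11(W) — all W, so L
n=19: →18(L), so W
n=20: →18(L), so W
n=21: →20(W), 19(W), 16(W), 14(W) — all W, so L
n=22: →21(L), so W
L entries with 1 ≤ n ≤ 22 (n=0 is outside the asked range and is not counted): n = 3, 6, 9, 12, 15, 18, 21; that makes 7.

7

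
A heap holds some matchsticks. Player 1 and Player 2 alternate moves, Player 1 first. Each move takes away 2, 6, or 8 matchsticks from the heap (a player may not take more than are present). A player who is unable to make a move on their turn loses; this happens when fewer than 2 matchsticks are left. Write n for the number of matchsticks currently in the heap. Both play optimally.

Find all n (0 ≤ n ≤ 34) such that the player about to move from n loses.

Positions with no move are L. A position that does have a move is losing for the player to move precisely when every available move leads to a winning position for the opponent. Fill in the labels:
n=0: no move → L
n=1: no move → L
n=2: →0(L), so W
n=3: →1(L), so W
n=4: →2(W) only, which is W, so L
n=5: →3(W) only, which is W, so L
n=6: →4(L), so W
n=7: →5(L), so W
n=8: →0(L), so W
n=9: →1(L), so W
n=10: →4(L), so W
n=11: →5(L), so W
n=12: →4(L), so W
n=13: →5(L), so W
n=14: →12(W), 8(W), 6(W) — all W, so L
n=15: →13(W), 9(W), 7(W) — all W, so L
n=16: →14(L), so W
n=17: →15(L), so W
n=18: →16(W), 12(W), 10(W) — all W, so L
n=19: →17(W), 13(W), 11(W) — all W, so L
n=20: →18(L), so W
n=21: →19(L), so W
n=22: →14(L), so W
n=23: →15(L), so W
n=24: →18(L), so W
n=25: →19(L), so W
n=26: →18(L), so W
n=27: →19(L), so W
n=28: →26(W), 22(W), 20(W) — all W, so L
n=29: →27(W), 23(W), 21(W) — all W, so L
n=30: →28(L), so W
n=31: →29(L), so W
n=32: →30(W), 26(W), 24(W) — all W, so L
n=33: →31(W), 27(W), 25(W) — all W, so L
n=34: →32(L), so W
Reading off the rows marked L gives the requested list; there are 12 such values of n.

0, 1, 4, 5, 14, 15, 18, 19, 28, 29, 32, 33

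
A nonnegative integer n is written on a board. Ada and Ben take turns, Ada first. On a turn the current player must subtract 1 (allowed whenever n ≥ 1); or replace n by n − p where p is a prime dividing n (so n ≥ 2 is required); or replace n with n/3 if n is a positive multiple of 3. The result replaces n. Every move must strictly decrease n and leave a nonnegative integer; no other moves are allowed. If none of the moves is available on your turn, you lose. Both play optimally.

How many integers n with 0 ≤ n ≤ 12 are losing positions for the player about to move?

Compute win/loss labels from the base case upward. A position with no move is L. Any other position is W if it can reach an L in one move, else L.
n=0: no move → L
n=1: →0(L), so W
n=2: →0(L), so W
n=3: →0(L), so W
n=4: →2(W), 3(W) — all W, so L
n=5: →0(L), so W
n=6: →4(L), so W
n=7: →0(L), so W
n=8: →6(W), 7(W) — all W, so L
n=9: →8(L), so W
n=10: →8(L), so W
n=11: →0(L), so W
n=12: →4(L), so W
L entries with 0 ≤ n ≤ 12: n = 0, 4, 8; that makes 3.

3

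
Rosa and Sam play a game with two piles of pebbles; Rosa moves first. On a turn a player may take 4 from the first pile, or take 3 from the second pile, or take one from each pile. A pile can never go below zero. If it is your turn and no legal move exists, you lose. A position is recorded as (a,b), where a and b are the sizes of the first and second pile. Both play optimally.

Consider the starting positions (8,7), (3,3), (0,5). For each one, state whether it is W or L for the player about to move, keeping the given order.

(8,7): L, (3,3): W, (0,5): W

Work bottom-up. With no move the player to move loses. Otherwise the position is W if at least one move leads to an L position for the opponent, and L if every move leads to a W.
No move ever increases a pile, so every position that can arise here has a ≤ 8 and b ≤ 7; it is enough to label the cells with 0 ≤ a ≤ 8 and 0 ≤ b ≤ 7.
Every move lowers a or b (never raises either), so fill the grid row by row in increasing a, and left to right within a row: each cell's successors are then already labelled.
      b=0  b=1  b=2  b=3  b=4  b=5  b=6  b=7
a=0:    L    L    L    W    W    W    L    L
a=1:    L    W    W    W    L    L    L    W
a=2:    L    W    L    W    L    W    W    W
a=3:    L    W    L    W    L    W    L    W
a=4:    W    W    W    W    L    W    W    W
a=5:    W    L    L    L    W    W    W    L
a=6:    W    L    W    W    W    L    L    L
a=7:    W    L    W    L    W    L    W    W
a=8:    L    L    W    W    W    L    W    L
Cells with no legal move (terminal, hence L): (0,0), (0,1), (0,2), (1,0), (2,0), (3,0).
The remaining L cells, each justified by listing all of its moves:
(0,6): →(0,3)(W) only, which is W, so L
(0,7): →(0,4)(W) only, which is W, so L
(1,4): →(1,1)(W), (0,3)(W) — all W, so L
(1,5): →(1,2)(W), (0,4)(W) — all W, so L
(1,6): →(1,3)(W), (0,5)(W) — all W, so L
(2,2): →(1,1)(W) only, which is W, so L
(2,4): →(2,1)(W), (1,3)(W) — all W, so L
(3,2): →(2,1)(W) only, which is W, so L
(3,4): →(3,1)(W), (2,3)(W) — all W, so L
(3,6): →(3,3)(W), (2,5)(W) — all W, so L
(4,4): →(0,4)(W), (4,1)(W), (3,3)(W) — all W, so L
(5,1): →(1,1)(W), (4,0)(W) — all W, so L
(5,2): →(1,2)(W), (4,1)(W) — all W, so L
(5,3): →(1,3)(W), (5,0)(W), (4,2)(W) — all W, so L
(5,7): →(1,7)(W), (5,4)(W), (4,6)(W) — all W, so L
(6,1): →(2,1)(W), (5,0)(W) — all W, so L
(6,5): →(2,5)(W), (6,2)(W), (5,4)(W) — all W, so L
(6,6): →(2,6)(W), (6,3)(W), (5,5)(W) — all W, so L
(6,7): →(2,7)(W), (6,4)(W), (5,6)(W) — all W, so L
(7,1): →(3,1)(W), (6,0)(W) — all W, so L
(7,3): →(3,3)(W), (7,0)(W), (6,2)(W) — all W, so L
(7,5): →(3,5)(W), (7,2)(W), (6,4)(W) — all W, so L
(8,0): →(4,0)(W) only, which is W, so L
(8,1): →(4,1)(W), (7,0)(W) — all W, so L
(8,5): →(4,5)(W), (8,2)(W), (7,4)(W) — all W, so L
(8,7): →(4,7)(W), (8,4)(W), (7,6)(W) — all W, so L
Every other cell has at least one move into one of the L cells above, so it is W.
(8,7): one of the L cells justified above, so L
(3,3): the move to (3,0) reaches an L cell, so W
(0,5): the move to (0,2) reaches an L cell, so W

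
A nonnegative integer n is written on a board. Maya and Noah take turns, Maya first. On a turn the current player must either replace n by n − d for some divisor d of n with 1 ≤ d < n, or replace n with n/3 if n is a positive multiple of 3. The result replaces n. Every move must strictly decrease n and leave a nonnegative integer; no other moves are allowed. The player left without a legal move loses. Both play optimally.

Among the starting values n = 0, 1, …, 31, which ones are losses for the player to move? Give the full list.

Compute win/loss labels from the base case upward. A position with no move is L. Any other position is W if it can reach an L in one move, else L.
n=0: no move → L
n=1: no move → L
n=2: →1(L), so W
n=3: →1(L), so W
n=4: →2(W), 3(W) — all W, so L
n=5: →4(L), so W
n=6: →4(L), so W
n=7: →6(W) only, which is W, so L
n=8: →4(L), so W
n=9: →3(W), 6(W), 8(W) — all W, so L
n=10: →9(L), so W
n=11: →10(W) only, which is W, so L
n=12: →4(L), so W
n=13: →12(W) only, which is W, so L
n=14: →7(L), so W
n=15: →5(W), 10(W), 12(W), 14(W) — all W, so L
n=16: →15(L), so W
n=17: →16(W) only, which is W, so L
n=18: →9(L), so W
n=19: →18(W) only, which is W, so L
n=20: →15(L), so W
n=21: →7(L), so W
n=22: →11(L), so W
n=23: →22(W) only, which is W, so L
n=24: →23(L), so W
n=25: →20(W), 24(W) — all W, so L
n=26: →13(L), so W
n=27: →9(L), so W
n=28: →14(W), 21(W), 24(W), 26(W), 27(W) — all W, so L
n=29: →28(L), so W
n=30: →15(L), so W
n=31: →30(W) only, which is W, so L
The losing starting values of n are exactly the entries labelled L in this table (14 of them).

0, 1, 4, 7, 9, 11, 13, 15, 17, 19, 23, 25, 28, 31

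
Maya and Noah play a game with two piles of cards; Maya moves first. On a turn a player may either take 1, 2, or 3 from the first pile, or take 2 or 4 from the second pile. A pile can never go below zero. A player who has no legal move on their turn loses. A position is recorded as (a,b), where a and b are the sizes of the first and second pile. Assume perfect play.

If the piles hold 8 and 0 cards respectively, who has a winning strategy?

Work bottom-up. With no move the player to move loses. Otherwise the position is W if at least one move leads to an L position for the opponent, and L if every move leads to a W.
No move ever increases a pile, so every position that can arise here has a ≤ 8 and b ≤ 0; it is enough to label the cells with 0 ≤ a ≤ 8 and 0 ≤ b ≤ 0.
Every move lowers a or b (never raises either), so fill the grid row by row in increasing a, and left to right within a row: each cell's successors are then already labelled.
      b=0
a=0:    L
a=1:    W
a=2:    W
a=3:    W
a=4:    L
a=5:    W
a=6:    W
a=7:    W
a=8:    L
Cells with no legal move (terminal, hence L): (0,0).
The remaining L cells, each justified by listing all of its moves:
(4,0): only reaches (3,0)(W), (2,0)(W), (1,0)(W), all W → L
(8,0): only reaches (7,0)(W), (6,0)(W), (5,0)(W), all W → L
Every other cell has at least one move into one of the L cells above, so it is W.
The starting position (8,0) is L: whatever Maya does, the opponent receives a W position.

Noah wins.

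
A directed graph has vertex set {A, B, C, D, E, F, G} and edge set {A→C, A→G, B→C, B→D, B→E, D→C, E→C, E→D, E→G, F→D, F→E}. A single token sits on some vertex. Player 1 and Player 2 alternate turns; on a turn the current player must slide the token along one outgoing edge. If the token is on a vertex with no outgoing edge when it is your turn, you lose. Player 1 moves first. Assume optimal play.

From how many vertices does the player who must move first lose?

3

Positions with no move are L. A position that does have a move is losing for the player to move precisely when every available move leads to a winning position for the opponent. Fill in the labels:
Every edge goes from a vertex to one that appears earlier in the order C, G, D, E, F, B, A, so processing vertices in that order labels each vertex after all of its successors.
C: no outgoing edge → L
G: no outgoing edge → L
D: can move to C, which is L ⇒ W
E: can move to G, which is L ⇒ W
F: moves to E(W), D(W); every one is W ⇒ L
B: can move to C, which is L ⇒ W
A: can move to G, which is L ⇒ W
The L vertices are C, F, G; that is 3 in all.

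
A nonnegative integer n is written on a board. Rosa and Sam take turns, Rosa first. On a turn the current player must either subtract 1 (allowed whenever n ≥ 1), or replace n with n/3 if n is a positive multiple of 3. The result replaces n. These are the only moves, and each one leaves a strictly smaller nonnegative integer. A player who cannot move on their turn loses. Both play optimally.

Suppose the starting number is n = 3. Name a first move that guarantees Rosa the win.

Move to 2.

Work bottom-up. With no move the player to move loses. Otherwise the position is W if at least one move leads to an L position for the opponent, and L if every move leads to a W.
n=0: no move → L
n=1: can move to 0, which is L ⇒ W
n=2: the only move is to 1(W), a W ⇒ L
n=3: can move to 2, which is L ⇒ W
From 3, the L positions reachable in one move are: 2.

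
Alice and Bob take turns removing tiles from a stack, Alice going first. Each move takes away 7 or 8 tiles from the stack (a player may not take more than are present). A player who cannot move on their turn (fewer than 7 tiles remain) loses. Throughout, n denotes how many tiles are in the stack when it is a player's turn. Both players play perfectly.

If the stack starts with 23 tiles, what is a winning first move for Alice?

Remove 7, leaving 16.

Use the standard recursion: the mover loses at a terminal position; elsewhere, the mover wins exactly when some move hands the opponent an L position.
n=0: no move → L
n=1: no move → L
n=2: no move → L
n=3: no move → L
n=4: no move → L
n=5: no move → L
n=6: no move → L
n=7: →0(L), so W
n=8: →1(L), so W
n=9: →2(L), so W
n=10: →3(L), so W
n=11: →4(L), so W
n=12: →5(L), so W
n=13: →6(L), so W
n=14: →6(L), so W
n=15: →8(W), 7(W) — all W, so L
n=16: →9(W), 8(W) — all W, so L
n=17: →10(W), 9(W) — all W, so L
n=18: →11(W), 10(W) — all W, so L
n=19: →12(W), 11(W) — all W, so L
n=20: →13(W), 12(W) — all W, so L
n=21: →14(W), 13(W) — all W, so L
n=22: →15(L), so W
n=23: →16(L), so W
From 23, the L positions reachable in one move are: 16, 15. Any move reaching one of these is winning.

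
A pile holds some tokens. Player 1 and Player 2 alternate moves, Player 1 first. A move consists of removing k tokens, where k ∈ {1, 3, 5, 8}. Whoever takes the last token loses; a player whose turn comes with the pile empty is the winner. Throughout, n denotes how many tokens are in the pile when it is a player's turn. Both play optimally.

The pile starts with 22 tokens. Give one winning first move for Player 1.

Work bottom-up. With no move the player to move wins. Otherwise the position is W if at least one move leads to an L position for the opponent, and L if every move leads to a W.
n=0: no move; the opponent has just taken the last token and therefore loses → W
n=1: only reaches 0(W), which is W → L
n=2: reaches L-position 1 → W
n=3: only reaches 2(W), 0(W), all W → L
n=4: reaches L-position 3 → W
n=5: only reaches 4(W), 2(W), 0(W), all W → L
n=6: reaches L-position 5 → W
n=7: only reaches 6(W), 4(W), 2(W), all W → L
n=8: reaches L-position 7 → W
n=9: reaches L-position 1 → W
n=10: reaches L-position 7 → W
n=11: reaches L-position 3 → W
n=12: reaches L-position 7 → W
n=13: reaches L-position 5 → W
n=14: only reaches 13(W), 11(W), 9(W), 6(W), all W → L
n=15: reaches L-position 14 → W
n=16: only reaches 15(W), 13(W), 11(W), 8(W), all W → L
n=17: reaches L-position 16 → W
n=18: only reaches 17(W), 15(W), 13(W), 10(W), all W → L
n=19: reaches L-position 18 → W
n=20: only reaches 19(W), 17(W), 15(W), 12(W), all W → L
n=21: reaches L-position 20 → W
n=22: reaches L-position 14 → W
From 22, the L positions reachable in one move are: 14.

Remove 8, leaving 14.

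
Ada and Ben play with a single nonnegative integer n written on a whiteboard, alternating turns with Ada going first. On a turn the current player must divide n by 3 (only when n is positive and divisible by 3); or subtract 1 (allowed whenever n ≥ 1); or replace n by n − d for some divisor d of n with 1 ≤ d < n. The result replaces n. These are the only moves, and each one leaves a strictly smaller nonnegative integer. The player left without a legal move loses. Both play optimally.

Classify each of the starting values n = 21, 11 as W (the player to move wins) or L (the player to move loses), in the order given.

Classify positions by backward induction: terminal positions (no move available) are L. From any other position, the mover wins iff some move reaches an L.
n=0: no move → L
n=1: can move to 0, which is L ⇒ W
n=2: the only move is to 1(W), a W ⇒ L
n=3: can move to 2, which is L ⇒ W
n=4: can move to 2, which is L ⇒ W
n=5: the only move is to 4(W), a W ⇒ L
n=6: can move to 2, which is L ⇒ W
n=7: the only move is to 6(W), a W ⇒ L
n=8: can move to 7, which is L ⇒ W
n=9: moves to 3(W), 6(W), 8(W); every one is W ⇒ L
n=10: can move to 5, which is L ⇒ W
n=11: the only move is to 10(W), a W ⇒ L
n=12: can move to 9, which is L ⇒ W
n=13: the only move is to 12(W), a W ⇒ L
n=14: can move to 7, which is L ⇒ W
n=15: can move to 5, which is L ⇒ W
n=16: moves to 8(W), 12(W), 14(W), 15(W); every one is W ⇒ L
n=17: can move to 16, which is L ⇒ W
n=18: can move to 9, which is L ⇒ W
n=19: the only move is to 18(W), a W ⇒ L
n=20: can move to 16, which is L ⇒ W
n=21: can move to 7, which is L ⇒ W

21: W, 11: L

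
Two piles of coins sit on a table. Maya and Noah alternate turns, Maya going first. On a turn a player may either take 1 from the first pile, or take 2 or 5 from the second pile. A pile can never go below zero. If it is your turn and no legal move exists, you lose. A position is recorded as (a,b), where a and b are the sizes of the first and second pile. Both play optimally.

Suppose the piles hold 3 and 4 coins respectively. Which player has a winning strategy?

Maya wins.

Build the W/L table. Terminal = L. A non-terminal position is W if it has a move to some L; otherwise it is L.
No move ever increases a pile, so every position that can arise here has a ≤ 3 and b ≤ 4; it is enough to label the cells with 0 ≤ a ≤ 3 and 0 ≤ b ≤ 4.
Every move lowers a or b (never raises either), so fill the grid row by row in increasing a, and left to right within a row: each cell's successors are then already labelled.
      b=0  b=1  b=2  b=3  b=4
a=0:    L    L    W    W    L
a=1:    W    W    L    L    W
a=2:    L    L    W    W    L
a=3:    W    W    L    L    W
Cells with no legal move (terminal, hence L): (0,0), (0,1).
The remaining L cells, each justified by listing all of its moves:
(0,4): the only move is to (0,2)(W), a W ⇒ L
(1,2): moves to (0,2)(W), (1,0)(W); every one is W ⇒ L
(1,3): moves to (0,3)(W), (1,1)(W); every one is W ⇒ L
(2,0): the only move is to (1,0)(W), a W ⇒ L
(2,1): the only move is to (1,1)(W), a W ⇒ L
(2,4): moves to (1,4)(W), (2,2)(W); every one is W ⇒ L
(3,2): moves to (2,2)(W), (3,0)(W); every one is W ⇒ L
(3,3): moves to (2,3)(W), (3,1)(W); every one is W ⇒ L
Every other cell has at least one move into one of the L cells above, so it is W.
The starting position (3,4) is W: Maya should move to (2,4), handing over an L position.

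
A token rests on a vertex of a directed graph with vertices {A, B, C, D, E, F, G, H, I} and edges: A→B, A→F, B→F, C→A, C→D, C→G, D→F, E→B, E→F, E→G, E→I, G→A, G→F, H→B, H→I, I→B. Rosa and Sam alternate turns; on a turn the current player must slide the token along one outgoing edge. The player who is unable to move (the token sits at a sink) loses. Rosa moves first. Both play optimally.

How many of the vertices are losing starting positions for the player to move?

Work bottom-up. With no move the player to move loses. Otherwise the position is W if at least one move leads to an L position for the opponent, and L if every move leads to a W.
Every edge goes from a vertex to one that appears earlier in the order F, B, I, A, H, D, G, E, C, so processing vertices in that order labels each vertex after all of its successors.
F: no outgoing edge → L
B: reaches L-position F → W
I: only reaches B(W), which is W → L
A: reaches L-position F → W
H: reaches L-position I → W
D: reaches L-position F → W
G: reaches L-position F → W
E: reaches L-position I → W
C: only reaches G(W), D(W), A(W), all W → L
The L vertices are C, F, I; that is 3 in all.

3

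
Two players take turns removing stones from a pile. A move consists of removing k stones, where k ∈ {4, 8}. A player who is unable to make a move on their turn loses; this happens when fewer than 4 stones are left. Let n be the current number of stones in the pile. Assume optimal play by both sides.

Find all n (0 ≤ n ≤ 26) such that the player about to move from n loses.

Use the standard recursion: the mover loses at a terminal position; elsewhere, the mover wins exactly when some move hands the opponent an L position.
n=0: no move → L
n=1: no move → L
n=2: no move → L
n=3: no move → L
n=4: →0(L), so W
n=5: →1(L), so W
n=6: →2(L), so W
n=7: →3(L), so W
n=8: →0(L), so W
n=9: →1(L), so W
n=10: →2(L), so W
n=11: →3(L), so W
n=12: →8(W), 4(W) — all W, so L
n=13: →9(W), 5(W) — all W, so L
n=14: →10(W), 6(W) — all W, so L
n=15: →11(W), 7(W) — all W, so L
n=16: →12(L), so W
n=17: →13(L), so W
n=18: →14(L), so W
n=19: →15(L), so W
n=20: →12(L), so W
n=21: →13(L), so W
n=22: →14(L), so W
n=23: →15(L), so W
n=24: →20(W), 16(W) — all W, so L
n=25: →21(W), 17(W) — all W, so L
n=26: →22(W), 18(W) — all W, so L
The losing starting values of n are exactly the entries labelled L in this table (11 of them).

0, 1, 2, 3, 12, 13, 14, 15, 24, 25, 26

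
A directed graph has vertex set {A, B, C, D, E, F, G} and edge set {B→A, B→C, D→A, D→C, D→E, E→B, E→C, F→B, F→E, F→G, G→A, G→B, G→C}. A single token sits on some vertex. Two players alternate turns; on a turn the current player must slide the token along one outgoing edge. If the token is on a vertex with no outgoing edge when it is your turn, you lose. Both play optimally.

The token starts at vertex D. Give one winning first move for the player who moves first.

Move to A.

Use the standard recursion: the mover loses at a terminal position; elsewhere, the mover wins exactly when some move hands the opponent an L position.
Every edge goes from a vertex to one that appears earlier in the order C, A, B, E, G, D, F, so processing vertices in that order labels each vertex after all of its successors.
C: no outgoing edge → L
A: no outgoing edge → L
B: can move to A, which is L ⇒ W
E: can move to C, which is L ⇒ W
G: can move to A, which is L ⇒ W
D: can move to A, which is L ⇒ W
F: moves to G(W), E(W), B(W); every one is W ⇒ L
From D, the L positions reachable in one move are: A, C. Any move reaching one of these is winning.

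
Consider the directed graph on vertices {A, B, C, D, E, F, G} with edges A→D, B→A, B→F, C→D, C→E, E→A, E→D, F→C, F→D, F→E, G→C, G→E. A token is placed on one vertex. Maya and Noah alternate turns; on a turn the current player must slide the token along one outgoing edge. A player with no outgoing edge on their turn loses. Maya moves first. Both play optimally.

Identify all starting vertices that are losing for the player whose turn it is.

Positions with no move are L. A position that does have a move is losing for the player to move precisely when every available move leads to a winning position for the opponent. Fill in the labels:
Every edge goes from a vertex to one that appears earlier in the order D, A, E, C, F, G, B, so processing vertices in that order labels each vertex after all of its successors.
D: no outgoing edge → L
A: reaches L-position D → W
E: reaches L-position D → W
C: reaches L-position D → W
F: reaches L-position D → W
G: only reaches C(W), E(W), all W → L
B: only reaches F(W), A(W), all W → L
Reading off the rows marked L gives the requested list; there are 3 such vertices.

B, D, G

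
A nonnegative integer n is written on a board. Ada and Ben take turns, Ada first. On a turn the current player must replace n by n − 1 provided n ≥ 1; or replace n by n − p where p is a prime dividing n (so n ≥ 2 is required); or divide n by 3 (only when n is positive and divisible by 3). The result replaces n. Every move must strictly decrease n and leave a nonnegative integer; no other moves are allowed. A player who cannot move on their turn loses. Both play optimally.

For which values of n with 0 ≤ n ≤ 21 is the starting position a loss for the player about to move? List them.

0, 4, 8, 14, 18

Label each position W (a win for the player to move) or L (a loss). A position with no legal move is L; any other position is W exactly when some move reaches an L, and L when every move reaches a W.
n=0: no move → L
n=1: →0(L), so W
n=2: →0(L), so W
n=3: →0(L), so W
n=4: →2(W), 3(W) — all W, so L
n=5: →0(L), so W
n=6: →4(L), so W
n=7: →0(L), so W
n=8: →6(W), 7(W) — all W, so L
n=9: →8(L), so W
n=10: →8(L), so W
n=11: →0(L), so W
n=12: →4(L), so W
n=13: →0(L), so W
n=14: →7(W), 12(W), 13(W) — all W, so L
n=15: →14(L), so W
n=16: →14(L), so W
n=17: →0(L), so W
n=18: →6(W), 15(W), 16(W), 17(W) — all W, so L
n=19: →0(L), so W
n=20: →18(L), so W
n=21: →14(L), so W
Reading off the rows marked L gives the requested list; there are 5 such values of n.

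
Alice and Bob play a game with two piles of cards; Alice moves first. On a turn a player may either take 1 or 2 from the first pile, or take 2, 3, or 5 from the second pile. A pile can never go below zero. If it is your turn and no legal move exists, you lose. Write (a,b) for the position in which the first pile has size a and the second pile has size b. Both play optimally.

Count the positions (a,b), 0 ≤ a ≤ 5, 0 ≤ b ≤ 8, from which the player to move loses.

16

Label each position W (a win for the player to move) or L (a loss). A position with no legal move is L; any other position is W exactly when some move reaches an L, and L when every move reaches a W.
Every move lowers a or b (never raises either), so fill the grid row by row in increasing a, and left to right within a row: each cell's successors are then already labelled.
      b=0  b=1  b=2  b=3  b=4  b=5  b=6  b=7  b=8
a=0:    L    L    W    W    W    W    W    L    L
a=1:    W    W    L    L    W    W    W    W    W
a=2:    W    W    W    W    L    L    W    W    W
a=3:    L    L    W    W    W    W    W    L    L
a=4:    W    W    L    L    W    W    W    W    W
a=5:    W    W    W    W    L    L    W    W    W
Cells with no legal move (terminal, hence L): (0,0), (0,1).
The remaining L cells, each justified by listing all of its moves:
(0,7): moves to (0,5)(W), (0,4)(W), (0,2)(W); every one is W ⇒ L
(0,8): moves to (0,6)(W), (0,5)(W), (0,3)(W); every one is W ⇒ L
(1,2): moves to (0,2)(W), (1,0)(W); every one is W ⇒ L
(1,3): moves to (0,3)(W), (1,1)(W), (1,0)(W); every one is W ⇒ L
(2,4): moves to (1,4)(W), (0,4)(W), (2,2)(W), (2,1)(W); every one is W ⇒ L
(2,5): moves to (1,5)(W), (0,5)(W), (2,3)(W), (2,2)(W), (2,0)(W); every one is W ⇒ L
(3,0): moves to (2,0)(W), (1,0)(W); every one is W ⇒ L
(3,1): moves to (2,1)(W), (1,1)(W); every one is W ⇒ L
(3,7): moves to (2,7)(W), (1,7)(W), (3,5)(W), (3,4)(W), (3,2)(W); every one is W ⇒ L
(3,8): moves to (2,8)(W), (1,8)(W), (3,6)(W), (3,5)(W), (3,3)(W); every one is W ⇒ L
(4,2): moves to (3,2)(W), (2,2)(W), (4,0)(W); every one is W ⇒ L
(4,3): moves to (3,3)(W), (2,3)(W), (4,1)(W), (4,0)(W); every one is W ⇒ L
(5,4): moves to (4,4)(W), (3,4)(W), (5,2)(W), (5,1)(W); every one is W ⇒ L
(5,5): moves to (4,5)(W), (3,5)(W), (5,3)(W), (5,2)(W), (5,0)(W); every one is W ⇒ L
Every other cell has at least one move into one of the L cells above, so it is W.
L cells per row: a=0: 4, a=1: 2, a=2: 2, a=3: 4, a=4: 2, a=5: 2; total 16.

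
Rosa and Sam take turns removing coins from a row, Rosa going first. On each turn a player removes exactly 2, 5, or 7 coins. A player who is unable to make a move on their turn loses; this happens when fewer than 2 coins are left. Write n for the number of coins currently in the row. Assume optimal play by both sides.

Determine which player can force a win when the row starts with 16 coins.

Rosa wins.

Classify positions by backward induction: terminal positions (no move available) are L. From any other position, the mover wins iff some move reaches an L.
n=0: no move → L
n=1: no move → L
n=2: W (go to 0, an L position)
n=3: W (go to 1, an L position)
n=4: L (sole option 2(W) is W)
n=5: W (go to 0, an L position)
n=6: W (go to 4, an L position)
n=7: W (go to 0, an L position)
n=8: W (go to 1, an L position)
n=9: W (go to 4, an L position)
n=10: L (options 8(W), 5(W), 3(W) are all W)
n=11: W (go to 4, an L position)
n=12: W (go to 10, an L position)
n=13: L (options 11(W), 8(W), 6(W) are all W)
n=14: L (options 12(W), 9(W), 7(W) are all W)
n=15: W (go to 13, an L position)
n=16: W (go to 14, an L position)
From 16 Rosa can remove 2, leaving 14, reaching an L position.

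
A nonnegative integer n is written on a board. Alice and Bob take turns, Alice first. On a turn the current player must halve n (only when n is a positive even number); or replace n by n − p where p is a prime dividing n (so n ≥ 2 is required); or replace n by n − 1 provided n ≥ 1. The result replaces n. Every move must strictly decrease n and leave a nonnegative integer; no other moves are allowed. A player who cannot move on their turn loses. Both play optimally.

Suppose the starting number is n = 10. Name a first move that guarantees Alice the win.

Use the standard recursion: the mover loses at a terminal position; elsewhere, the mover wins exactly when some move hands the opponent an L position.
n=0: no move → L
n=1: reaches L-position 0 → W
n=2: reaches L-position 0 → W
n=3: reaches L-position 0 → W
n=4: only reaches 2(W), 3(W), all W → L
n=5: reaches L-position 0 → W
n=6: reaches L-position 4 → W
n=7: reaches L-position 0 → W
n=8: reaches L-position 4 → W
n=9: only reaches 6(W), 8(W), all W → L
n=10: reaches L-position 9 → W
From 10, the L positions reachable in one move are: 9.

Move to 9.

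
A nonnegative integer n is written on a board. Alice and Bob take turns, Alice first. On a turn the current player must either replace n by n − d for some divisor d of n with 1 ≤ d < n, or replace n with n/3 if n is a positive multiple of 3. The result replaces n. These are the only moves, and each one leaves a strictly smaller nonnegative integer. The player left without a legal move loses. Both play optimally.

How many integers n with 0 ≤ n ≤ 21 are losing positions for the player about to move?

Label each position W (a win for the player to move) or L (a loss). A position with no legal move is L; any other position is W exactly when some move reaches an L, and L when every move reaches a W.
n=0: no move → L
n=1: no move → L
n=2: →1(L), so W
n=3: →1(L), so W
n=4: →2(W), 3(W) — all W, so L
n=5: →4(L), so W
n=6: →4(L), so W
n=7: →6(W) only, which is W, so L
n=8: →4(L), so W
n=9: →3(W), 6(W), 8(W) — all W, so L
n=10: →9(L), so W
n=11: →10(W) only, which is W, so L
n=12: →4(L), so W
n=13: →12(W) only, which is W, so L
n=14: →7(L), so W
n=15: →5(W), 10(W), 12(W), 14(W) — all W, so L
n=16: →15(L), so W
n=17: →16(W) only, which is W, so L
n=18: →9(L), so W
n=19: →18(W) only, which is W, so L
n=20: →15(L), so W
n=21: →7(L), so W
L entries with 0 ≤ n ≤ 21: n = 0, 1, 4, 7, 9, 11, 13, 15, 17, 19; that makes 10.

10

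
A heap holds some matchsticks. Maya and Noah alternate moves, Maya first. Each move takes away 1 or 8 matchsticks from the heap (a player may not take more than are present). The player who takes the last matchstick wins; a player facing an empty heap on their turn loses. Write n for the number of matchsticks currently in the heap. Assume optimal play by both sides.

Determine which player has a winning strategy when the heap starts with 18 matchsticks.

Noah wins.

Compute win/loss labels from the base case upward. A position with no move is L. Any other position is W if it can reach an L in one move, else L.
n=0: no move → L
n=1: can move to 0, which is L ⇒ W
n=2: the only move is to 1(W), a W ⇒ L
n=3: can move to 2, which is L ⇒ W
n=4: the only move is to 3(W), a W ⇒ L
n=5: can move to 4, which is L ⇒ W
n=6: the only move is to 5(W), a W ⇒ L
n=7: can move to 6, which is L ⇒ W
n=8: can move to 0, which is L ⇒ W
n=9: moves to 8(W), 1(W); every one is W ⇒ L
n=10: can move to 9, which is L ⇒ W
n=11: moves to 10(W), 3(W); every one is W ⇒ L
n=12: can move to 11, which is L ⇒ W
n=13: moves to 12(W), 5(W); every one is W ⇒ L
n=14: can move to 13, which is L ⇒ W
n=15: moves to 14(W), 7(W); every one is W ⇒ L
n=16: can move to 15, which is L ⇒ W
n=17: can move to 9, which is L ⇒ W
n=18: moves to 17(W), 10(W); every one is W ⇒ L
Every move from 18 reaches a W position, so the mover loses.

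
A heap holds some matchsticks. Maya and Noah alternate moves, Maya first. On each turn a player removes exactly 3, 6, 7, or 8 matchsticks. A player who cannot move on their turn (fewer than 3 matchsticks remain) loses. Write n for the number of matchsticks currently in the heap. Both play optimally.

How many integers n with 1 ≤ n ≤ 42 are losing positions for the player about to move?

11

Work bottom-up. With no move the player to move loses. Otherwise the position is W if at least one move leads to an L position for the opponent, and L if every move leads to a W.
n=0: no move → L
n=1: no move → L
n=2: no move → L
n=3: can move to 0, which is L ⇒ W
n=4: can move to 1, which is L ⇒ W
n=5: can move to 2, which is L ⇒ W
n=6: can move to 0, which is L ⇒ W
n=7: can move to 1, which is L ⇒ W
n=8: can move to 2, which is L ⇒ W
n=9: can move to 2, which is L ⇒ W
n=10: can move to 2, which is L ⇒ W
n=11: moves to 8(W), 5(W), 4(W), 3(W); every one is W ⇒ L
n=12: moves to 9(W), 6(W), 5(W), 4(W); every one is W ⇒ L
n=13: moves to 10(W), 7(W), 6(W), 5(W); every one is W ⇒ L
n=14: can move to 11, which is L ⇒ W
n=15: can move to 12, which is L ⇒ W
n=16: can move to 13, which is L ⇒ W
n=17: can move to 11, which is L ⇒ W
n=18: can move to 12, which is L ⇒ W
n=19: can move to 13, which is L ⇒ W
n=20: can move to 13, which is L ⇒ W
n=21: can move to 13, which is L ⇒ W
n=22: moves to 19(W), 16(W), 15(W), 14(W); every one is W ⇒ L
n=23: moves to 20(W), 17(W), 16(W), 15(W); every one is W ⇒ L
n=24: moves to 21(W), 18(W), 17(W), 16(W); every one is W ⇒ L
n=25: can move to 22, which is L ⇒ W
n=26: can move to 23, which is L ⇒ W
n=27: can move to 24, which is L ⇒ W
n=28: can move to 22, which is L ⇒ W
n=29: can move to 23, which is L ⇒ W
n=30: can move to 24, which is L ⇒ W
n=31: can move to 24, which is L ⇒ W
n=32: can move to 24, which is L ⇒ W
n=33: moves to 30(W), 27(W), 26(W), 25(W); every one is W ⇒ L
n=34: moves to 31(W), 28(W), 27(W), 26(W); every one is W ⇒ L
n=35: moves to 32(W), 29(W), 28(W), 27(W); every one is W ⇒ L
n=36: can move to 33, which is L ⇒ W
n=37: can move to 34, which is L ⇒ W
n=38: can move to 35, which is L ⇒ W
n=39: can move to 33, which is L ⇒ W
n=40: can move to 34, which is L ⇒ W
n=41: can move to 35, which is L ⇒ W
n=42: can move to 35, which is L ⇒ W
L entries with 1 ≤ n ≤ 42 (n=0 is outside the asked range and is not counted): n = 1, 2, 11, 12, 13, 22, 23, 24, 33, 34, 35; that makes 11.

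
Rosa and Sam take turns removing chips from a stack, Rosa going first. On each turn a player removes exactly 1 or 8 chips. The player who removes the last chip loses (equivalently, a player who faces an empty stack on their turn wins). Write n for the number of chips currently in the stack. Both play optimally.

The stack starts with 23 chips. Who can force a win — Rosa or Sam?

Sam wins.

Work bottom-up. With no move the player to move wins. Otherwise the position is W if at least one move leads to an L position for the opponent, and L if every move leads to a W.
n=0: no move; the opponent has just taken the last chip and therefore loses → W
n=1: L (sole option 0(W) is W)
n=2: W (go to 1, an L position)
n=3: L (sole option 2(W) is W)
n=4: W (go to 3, an L position)
n=5: L (sole option 4(W) is W)
n=6: W (go to 5, an L position)
n=7: L (sole option 6(W) is W)
n=8: W (go to 7, an L position)
n=9: W (go to 1, an L position)
n=10: L (options 9(W), 2(W) are all W)
n=11: W (go to 10, an L position)
n=12: L (options 11(W), 4(W) are all W)
n=13: W (go to 12, an L position)
n=14: L (options 13(W), 6(W) are all W)
n=15: W (go to 14, an L position)
n=16: L (options 15(W), 8(W) are all W)
n=17: W (go to 16, an L position)
n=18: W (go to 10, an L position)
n=19: L (options 18(W), 11(W) are all W)
n=20: W (go to 19, an L position)
n=21: L (options 20(W), 13(W) are all W)
n=22: W (go to 21, an L position)
n=23: L (options 22(W), 15(W) are all W)
The starting position 23 is L: whatever Rosa does, the opponent receives a W position.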